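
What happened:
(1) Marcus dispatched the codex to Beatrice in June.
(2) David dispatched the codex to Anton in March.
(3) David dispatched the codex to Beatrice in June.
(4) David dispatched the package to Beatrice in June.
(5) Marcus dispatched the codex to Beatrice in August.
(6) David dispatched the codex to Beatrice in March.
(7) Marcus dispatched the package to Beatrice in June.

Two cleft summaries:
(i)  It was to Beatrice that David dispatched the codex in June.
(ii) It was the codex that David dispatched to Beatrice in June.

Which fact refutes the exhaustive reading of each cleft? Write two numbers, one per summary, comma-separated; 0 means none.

0, 4

(i): focus "Beatrice". No fact shares same agent, thing, setting (David / the codex / in June) with a different recipient. 0.
(ii): focus "the codex". Looking for same agent, recipient, setting (David / Beatrice / in June) with some other thing — fact (4) has the package there. Refuted.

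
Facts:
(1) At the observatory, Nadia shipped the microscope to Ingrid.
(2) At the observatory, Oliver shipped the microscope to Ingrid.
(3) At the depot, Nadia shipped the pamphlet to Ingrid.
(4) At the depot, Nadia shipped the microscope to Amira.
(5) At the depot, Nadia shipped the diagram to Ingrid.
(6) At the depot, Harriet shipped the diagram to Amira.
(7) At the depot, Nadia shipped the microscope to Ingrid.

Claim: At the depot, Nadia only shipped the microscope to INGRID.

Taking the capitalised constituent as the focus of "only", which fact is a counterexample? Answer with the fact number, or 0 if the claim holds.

The capitals mark "Ingrid" as focus. So "only" rules out other recipients, with the rest (same agent, thing, setting (Nadia / the microscope / at the depot)) as background.
Fact (4) matches on same agent, thing, setting (Nadia / the microscope / at the depot), but has recipient = Amira instead. That refutes the claim.

4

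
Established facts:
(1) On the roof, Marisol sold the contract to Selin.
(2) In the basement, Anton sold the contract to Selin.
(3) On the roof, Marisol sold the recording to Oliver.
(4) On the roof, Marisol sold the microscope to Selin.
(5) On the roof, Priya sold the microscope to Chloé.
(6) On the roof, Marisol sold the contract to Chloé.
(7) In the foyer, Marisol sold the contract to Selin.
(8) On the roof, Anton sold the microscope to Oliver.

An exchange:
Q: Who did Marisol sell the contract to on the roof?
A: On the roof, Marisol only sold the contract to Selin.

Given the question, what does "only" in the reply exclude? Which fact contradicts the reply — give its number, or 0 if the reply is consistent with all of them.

Answering "Who did ... to ...?" puts focus on the recipient — here, "Selin".
So "only" ranges over recipients; the rest (agent = Marisol, thing = the contract, setting = on the roof) is presupposed.
Fact (6) shares the background with a different recipient (Chloé) — counterexample.
(Fact (7) would refute a reading with focus on the setting — but that is not what the question asks.)

6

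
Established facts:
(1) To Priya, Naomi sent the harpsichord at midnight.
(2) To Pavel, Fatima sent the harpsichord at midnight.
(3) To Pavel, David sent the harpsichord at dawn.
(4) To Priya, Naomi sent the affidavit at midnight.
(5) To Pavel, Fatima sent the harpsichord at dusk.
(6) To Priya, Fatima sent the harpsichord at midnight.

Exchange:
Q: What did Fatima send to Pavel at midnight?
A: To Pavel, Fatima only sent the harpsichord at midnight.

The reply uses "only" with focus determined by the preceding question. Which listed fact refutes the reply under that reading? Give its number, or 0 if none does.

The question "What did ...?" targets the thing, so in the reply the focus falls on "the harpsichord".
"Only" then excludes alternative things while the background — same agent, recipient, setting (Fatima / Pavel / at midnight) — is held fixed.
No fact keeps same agent, recipient, setting (Fatima / Pavel / at midnight) while changing the thing; every other fact differs on something backgrounded. The reply stands.
(Fact (5) would refute a reading with focus on the setting — but that is not what the question asks.)

0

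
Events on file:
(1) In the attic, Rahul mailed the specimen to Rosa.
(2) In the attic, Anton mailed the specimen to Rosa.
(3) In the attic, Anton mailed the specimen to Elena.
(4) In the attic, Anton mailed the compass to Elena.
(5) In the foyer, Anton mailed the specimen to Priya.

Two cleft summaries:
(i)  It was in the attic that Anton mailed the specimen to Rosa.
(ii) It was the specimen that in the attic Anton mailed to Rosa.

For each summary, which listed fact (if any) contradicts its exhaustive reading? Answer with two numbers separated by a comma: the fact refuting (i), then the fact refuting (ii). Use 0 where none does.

0, 0

Summary (i) focuses "in the attic" (the setting); background agent = Anton, thing = the specimen, recipient = Rosa. No fact matches that background with a different setting, so 0.
Summary (ii) focuses "the specimen" (the thing); background agent = Anton, recipient = Rosa, setting = in the attic. No fact matches that background with a different thing, so 0.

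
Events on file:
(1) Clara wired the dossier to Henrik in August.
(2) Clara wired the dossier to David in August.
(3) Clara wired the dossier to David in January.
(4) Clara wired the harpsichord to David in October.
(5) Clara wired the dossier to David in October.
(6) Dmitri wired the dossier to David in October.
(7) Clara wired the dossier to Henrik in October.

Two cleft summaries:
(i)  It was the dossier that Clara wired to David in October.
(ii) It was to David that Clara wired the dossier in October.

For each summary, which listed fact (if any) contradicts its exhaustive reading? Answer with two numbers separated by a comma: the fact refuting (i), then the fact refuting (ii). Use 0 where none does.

(i): focus "the dossier". Looking for agent = Clara, recipient = David, setting = in October with some other thing — fact (4) has the harpsichord there. Refuted.
(ii): focus "David". Looking for agent = Clara, thing = the dossier, setting = in October with some other recipient — fact (7) has Henrik there. Refuted.

4, 7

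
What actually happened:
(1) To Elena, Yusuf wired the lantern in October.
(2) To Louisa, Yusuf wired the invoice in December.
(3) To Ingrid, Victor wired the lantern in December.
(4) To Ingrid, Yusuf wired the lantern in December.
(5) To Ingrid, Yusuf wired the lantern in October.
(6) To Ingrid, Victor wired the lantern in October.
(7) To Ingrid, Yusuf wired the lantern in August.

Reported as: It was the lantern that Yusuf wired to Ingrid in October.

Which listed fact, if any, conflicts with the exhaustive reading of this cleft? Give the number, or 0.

0

The cleft puts "the lantern" in focus and presupposes the open proposition with agent = Yusuf, recipient = Ingrid, setting = in October.
The exhaustive reading says no other thing fits that background.
Every other fact differs from the presupposition on some backgrounded slot, so none challenges the exhaustivity.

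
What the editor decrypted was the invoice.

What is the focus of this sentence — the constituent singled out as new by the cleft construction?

the invoice

In a pseudo-cleft "What ... was X", the post-copular constituent X is the focus.
Here the focus is "the invoice". The backgrounded (presupposed) material includes "the editor".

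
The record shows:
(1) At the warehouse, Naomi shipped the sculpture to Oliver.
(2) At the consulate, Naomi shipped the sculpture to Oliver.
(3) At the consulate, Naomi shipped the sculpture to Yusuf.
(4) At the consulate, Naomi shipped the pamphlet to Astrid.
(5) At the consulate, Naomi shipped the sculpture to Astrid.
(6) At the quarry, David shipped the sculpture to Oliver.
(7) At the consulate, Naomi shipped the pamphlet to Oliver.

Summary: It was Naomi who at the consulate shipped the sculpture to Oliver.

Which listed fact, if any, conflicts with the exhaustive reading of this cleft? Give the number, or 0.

The cleft puts "Naomi" in focus and presupposes the open proposition with same thing, recipient, setting (the sculpture / Oliver / at the consulate).
Exhaustivity: Naomi is the only agent satisfying that background.
No listed fact matches the background with a different agent. Exhaustivity holds.

0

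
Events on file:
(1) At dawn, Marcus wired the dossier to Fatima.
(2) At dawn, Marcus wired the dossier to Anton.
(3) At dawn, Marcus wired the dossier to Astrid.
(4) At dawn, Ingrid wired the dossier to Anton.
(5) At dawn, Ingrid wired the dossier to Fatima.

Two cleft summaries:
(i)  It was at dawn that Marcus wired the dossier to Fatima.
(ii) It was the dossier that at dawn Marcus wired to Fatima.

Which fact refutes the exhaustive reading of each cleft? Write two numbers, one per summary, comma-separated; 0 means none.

(i): focus "at dawn". No fact shares same agent, thing, recipient (Marcus / the dossier / Fatima) with a different setting. 0.
(ii): focus "the dossier". No fact shares same agent, recipient, setting (Marcus / Fatima / at dawn) with a different thing. 0.

0, 0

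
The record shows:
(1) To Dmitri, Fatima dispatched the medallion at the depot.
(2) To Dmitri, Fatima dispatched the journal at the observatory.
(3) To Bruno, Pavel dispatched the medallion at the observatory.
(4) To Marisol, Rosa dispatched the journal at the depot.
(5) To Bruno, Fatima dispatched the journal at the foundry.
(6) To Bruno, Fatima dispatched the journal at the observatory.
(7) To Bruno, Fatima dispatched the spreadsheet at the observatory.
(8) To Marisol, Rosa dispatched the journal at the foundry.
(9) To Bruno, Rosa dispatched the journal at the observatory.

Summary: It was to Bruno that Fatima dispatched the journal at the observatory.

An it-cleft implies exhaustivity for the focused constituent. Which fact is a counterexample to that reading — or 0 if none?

The cleft puts "Bruno" in focus and presupposes the open proposition with agent = Fatima, thing = the journal, setting = at the observatory.
Exhaustivity: Bruno is the only recipient satisfying that background.
But fact (2) also has agent = Fatima, thing = the journal, setting = at the observatory, with recipient = Dmitri — so the exhaustive reading fails.

2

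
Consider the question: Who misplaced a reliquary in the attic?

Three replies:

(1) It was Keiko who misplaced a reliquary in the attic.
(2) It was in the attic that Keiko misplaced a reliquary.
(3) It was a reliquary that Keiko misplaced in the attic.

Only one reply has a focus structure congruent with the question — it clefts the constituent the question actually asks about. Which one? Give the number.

The question word "who" targets the subject (agent).
Option (1) clefts "Keiko" — that matches what the question asks about.
Option (2) clefts "in the attic" — the location, not what was asked.
Option (3) clefts "a reliquary" — the direct object, not what was asked.
So the congruent reply is (1).

1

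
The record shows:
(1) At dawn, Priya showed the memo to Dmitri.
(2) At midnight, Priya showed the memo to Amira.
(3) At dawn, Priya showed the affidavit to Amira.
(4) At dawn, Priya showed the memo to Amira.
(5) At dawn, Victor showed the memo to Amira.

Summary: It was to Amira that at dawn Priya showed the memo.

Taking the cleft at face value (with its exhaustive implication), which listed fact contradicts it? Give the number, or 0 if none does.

1

The cleft puts "Amira" in focus and presupposes the open proposition with Priya as agent and the memo as thing and at dawn as setting.
The exhaustive reading says no other recipient fits that background.
But fact (1) also has Priya as agent and the memo as thing and at dawn as setting, with recipient = Dmitri — so the exhaustive reading fails.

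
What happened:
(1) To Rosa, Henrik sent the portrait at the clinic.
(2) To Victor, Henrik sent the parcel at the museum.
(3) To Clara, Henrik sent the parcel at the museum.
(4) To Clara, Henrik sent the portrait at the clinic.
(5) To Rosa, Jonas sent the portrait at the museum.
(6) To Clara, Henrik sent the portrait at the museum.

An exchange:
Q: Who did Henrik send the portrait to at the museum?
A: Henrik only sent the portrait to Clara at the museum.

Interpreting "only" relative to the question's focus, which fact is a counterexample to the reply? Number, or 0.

The question "Who did ... to ...?" targets the recipient, so in the reply the focus falls on "Clara".
So "only" ranges over recipients; the rest (same agent, thing, setting (Henrik / the portrait / at the museum)) is presupposed.
No fact keeps same agent, thing, setting (Henrik / the portrait / at the museum) while changing the recipient; every other fact differs on something backgrounded. The reply stands.
(Fact (4) would refute a reading with focus on the setting — but that is not what the question asks.)

0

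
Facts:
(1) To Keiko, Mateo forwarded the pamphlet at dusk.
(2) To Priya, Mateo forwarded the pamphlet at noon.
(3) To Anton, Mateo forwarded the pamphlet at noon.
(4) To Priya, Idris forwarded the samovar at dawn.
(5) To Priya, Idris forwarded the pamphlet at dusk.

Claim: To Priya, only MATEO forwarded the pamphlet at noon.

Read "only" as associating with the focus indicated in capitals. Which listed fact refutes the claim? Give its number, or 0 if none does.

Focus (in capitals) is "Mateo" — the agent. "Only" excludes alternative agents while holding fixed the pamphlet as thing and Priya as recipient and at noon as setting.
Every other fact changes something in the background, not just the agent. Nothing refutes the claim.

0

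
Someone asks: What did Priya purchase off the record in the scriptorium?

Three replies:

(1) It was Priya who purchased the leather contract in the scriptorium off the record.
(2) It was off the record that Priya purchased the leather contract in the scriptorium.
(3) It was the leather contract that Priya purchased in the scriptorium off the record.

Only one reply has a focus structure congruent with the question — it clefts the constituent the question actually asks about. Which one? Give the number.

3

The question word "what" targets the direct object.
Option (1) clefts "Priya" — the subject (agent), not what was asked.
Option (2) clefts "off the record" — the manner, not what was asked.
Option (3) clefts "the leather contract" — that matches what the question asks about.
So the congruent reply is (3).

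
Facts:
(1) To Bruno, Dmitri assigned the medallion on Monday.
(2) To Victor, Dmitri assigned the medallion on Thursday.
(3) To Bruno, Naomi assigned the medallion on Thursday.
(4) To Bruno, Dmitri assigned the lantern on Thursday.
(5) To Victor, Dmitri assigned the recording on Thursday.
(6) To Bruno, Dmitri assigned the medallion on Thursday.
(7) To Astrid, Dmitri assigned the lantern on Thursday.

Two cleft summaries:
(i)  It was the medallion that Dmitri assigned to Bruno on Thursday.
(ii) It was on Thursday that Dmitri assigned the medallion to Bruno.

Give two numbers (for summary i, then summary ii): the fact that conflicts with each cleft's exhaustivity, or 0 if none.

Summary (i) focuses "the medallion" (the thing); background Dmitri as agent and Bruno as recipient and on Thursday as setting. Fact (4) matches that background with thing = the lantern — refutes (i).
Summary (ii) focuses "on Thursday" (the setting); background Dmitri as agent and the medallion as thing and Bruno as recipient. Fact (1) matches that background with setting = on Monday — refutes (ii).

4, 1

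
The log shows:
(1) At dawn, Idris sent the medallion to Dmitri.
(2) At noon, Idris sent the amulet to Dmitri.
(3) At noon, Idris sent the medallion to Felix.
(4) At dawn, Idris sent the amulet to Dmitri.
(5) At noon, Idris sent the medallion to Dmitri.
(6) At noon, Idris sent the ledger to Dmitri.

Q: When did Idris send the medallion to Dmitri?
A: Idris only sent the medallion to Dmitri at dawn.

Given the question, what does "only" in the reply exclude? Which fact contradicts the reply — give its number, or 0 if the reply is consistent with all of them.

5

Answering "When did ...?" puts focus on the setting — here, "at dawn".
"Only" then excludes alternative settings while the background — agent = Idris, thing = the medallion, recipient = Dmitri — is held fixed.
Fact (5) keeps agent = Idris, thing = the medallion, recipient = Dmitri but has setting = at noon; that refutes the reply.
(Fact (4) would refute a reading with focus on the thing — but that is not what the question asks.)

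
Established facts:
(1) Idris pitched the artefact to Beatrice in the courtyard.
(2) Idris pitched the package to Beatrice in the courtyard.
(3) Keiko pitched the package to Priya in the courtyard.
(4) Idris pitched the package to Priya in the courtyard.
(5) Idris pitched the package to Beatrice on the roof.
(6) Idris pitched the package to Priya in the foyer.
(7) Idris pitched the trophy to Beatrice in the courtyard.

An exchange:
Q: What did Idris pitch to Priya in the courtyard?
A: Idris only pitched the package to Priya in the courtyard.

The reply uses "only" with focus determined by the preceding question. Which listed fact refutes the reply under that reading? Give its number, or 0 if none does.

The question "What did ...?" targets the thing, so in the reply the focus falls on "the package".
"Only" then excludes alternative things while the background — Idris as agent and Priya as recipient and in the courtyard as setting — is held fixed.
No listed fact shares that background with another thing. Nothing contradicts the reply.
(Fact (2) would refute a reading with focus on the recipient — but that is not what the question asks.)

0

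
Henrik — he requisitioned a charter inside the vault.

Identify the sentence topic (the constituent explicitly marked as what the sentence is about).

Henrik

The construction explicitly marks "Henrik" as what the sentence is about — the topic.
The remainder of the clause is the comment (what is said about the topic).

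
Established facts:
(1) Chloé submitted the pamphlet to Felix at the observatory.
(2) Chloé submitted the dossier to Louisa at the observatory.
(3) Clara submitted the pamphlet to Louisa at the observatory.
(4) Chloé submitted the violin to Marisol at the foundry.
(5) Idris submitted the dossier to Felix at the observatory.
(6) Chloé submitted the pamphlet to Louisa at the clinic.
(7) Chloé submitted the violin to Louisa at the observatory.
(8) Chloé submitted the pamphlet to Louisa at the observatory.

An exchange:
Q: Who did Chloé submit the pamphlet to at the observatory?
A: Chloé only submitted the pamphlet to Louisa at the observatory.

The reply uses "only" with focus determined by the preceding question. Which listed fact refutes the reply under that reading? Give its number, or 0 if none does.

1

The question "Who did ... to ...?" targets the recipient, so in the reply the focus falls on "Louisa".
So "only" ranges over recipients; the rest (same agent, thing, setting (Chloé / the pamphlet / at the observatory)) is presupposed.
Fact (1) keeps same agent, thing, setting (Chloé / the pamphlet / at the observatory) but has recipient = Felix; that refutes the reply.
(Fact (6) would refute a reading with focus on the setting — but that is not what the question asks.)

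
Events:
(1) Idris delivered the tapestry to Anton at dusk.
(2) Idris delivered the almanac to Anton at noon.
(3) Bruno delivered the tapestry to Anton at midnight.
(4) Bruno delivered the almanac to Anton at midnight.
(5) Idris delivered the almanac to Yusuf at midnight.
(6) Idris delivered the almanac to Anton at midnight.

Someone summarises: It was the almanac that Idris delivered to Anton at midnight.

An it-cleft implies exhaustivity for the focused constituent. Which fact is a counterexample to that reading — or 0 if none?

0

The cleft puts "the almanac" in focus and presupposes the open proposition with same agent, recipient, setting (Idris / Anton / at midnight).
Exhaustivity: the almanac is the only thing satisfying that background.
No listed fact matches the background with a different thing. Exhaustivity holds.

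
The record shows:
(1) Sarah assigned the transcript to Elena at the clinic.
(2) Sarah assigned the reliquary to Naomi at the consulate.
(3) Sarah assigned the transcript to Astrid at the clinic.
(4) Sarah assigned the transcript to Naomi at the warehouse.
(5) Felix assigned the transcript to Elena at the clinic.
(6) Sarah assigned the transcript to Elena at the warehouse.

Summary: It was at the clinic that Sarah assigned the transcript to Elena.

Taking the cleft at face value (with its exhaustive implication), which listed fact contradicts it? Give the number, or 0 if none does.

6

The cleft puts "at the clinic" in focus and presupposes the open proposition with same agent, thing, recipient (Sarah / the transcript / Elena).
The exhaustive reading says no other setting fits that background.
But fact (6) also has same agent, thing, recipient (Sarah / the transcript / Elena), with setting = at the warehouse — so the exhaustive reading fails.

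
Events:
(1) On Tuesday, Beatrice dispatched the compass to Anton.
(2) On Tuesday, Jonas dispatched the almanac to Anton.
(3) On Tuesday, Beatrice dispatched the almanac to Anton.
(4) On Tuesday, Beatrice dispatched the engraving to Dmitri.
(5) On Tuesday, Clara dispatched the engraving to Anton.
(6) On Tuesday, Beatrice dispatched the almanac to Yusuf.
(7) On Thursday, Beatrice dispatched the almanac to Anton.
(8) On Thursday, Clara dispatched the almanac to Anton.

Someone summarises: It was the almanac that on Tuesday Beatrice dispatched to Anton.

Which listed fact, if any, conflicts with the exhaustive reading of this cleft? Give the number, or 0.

1

Focus of the cleft: "the almanac" (the thing). Presupposed background: Beatrice as agent and Anton as recipient and on Tuesday as setting.
Exhaustivity: the almanac is the only thing satisfying that background.
But fact (1) also has Beatrice as agent and Anton as recipient and on Tuesday as setting, with thing = the compass — so the exhaustive reading fails.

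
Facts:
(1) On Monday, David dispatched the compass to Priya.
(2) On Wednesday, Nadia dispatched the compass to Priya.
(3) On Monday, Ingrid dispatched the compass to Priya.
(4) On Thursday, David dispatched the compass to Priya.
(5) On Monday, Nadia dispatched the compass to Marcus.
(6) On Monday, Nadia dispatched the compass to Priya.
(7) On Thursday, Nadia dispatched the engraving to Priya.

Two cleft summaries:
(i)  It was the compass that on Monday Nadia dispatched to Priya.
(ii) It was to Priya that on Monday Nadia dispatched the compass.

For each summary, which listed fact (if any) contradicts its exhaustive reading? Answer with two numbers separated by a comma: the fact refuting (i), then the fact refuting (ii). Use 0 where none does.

Summary (i) focuses "the compass" (the thing); background same agent, recipient, setting (Nadia / Priya / on Monday). No fact matches that background with a different thing, so 0.
Summary (ii) focuses "Priya" (the recipient); background same agent, thing, setting (Nadia / the compass / on Monday). Fact (5) matches that background with recipient = Marcus — refutes (ii).

0, 5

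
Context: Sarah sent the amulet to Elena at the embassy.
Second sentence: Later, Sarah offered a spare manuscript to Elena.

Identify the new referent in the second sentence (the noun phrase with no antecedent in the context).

a spare manuscript

"Sarah" and "Elena" in the second sentence are given — already mentioned in the context.
"a spare manuscript" has no antecedent in the context; it is discourse-new (the indefinite article also signals a new referent).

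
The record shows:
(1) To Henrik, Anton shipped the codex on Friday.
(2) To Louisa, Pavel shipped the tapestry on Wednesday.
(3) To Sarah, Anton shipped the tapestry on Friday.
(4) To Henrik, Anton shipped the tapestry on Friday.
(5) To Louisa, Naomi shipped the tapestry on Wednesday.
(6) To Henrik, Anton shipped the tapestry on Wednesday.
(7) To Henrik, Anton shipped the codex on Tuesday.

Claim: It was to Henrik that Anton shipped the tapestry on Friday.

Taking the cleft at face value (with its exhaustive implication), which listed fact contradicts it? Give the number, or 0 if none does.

The cleft puts "Henrik" in focus and presupposes the open proposition with agent = Anton, thing = the tapestry, setting = on Friday.
Exhaustivity: Henrik is the only recipient satisfying that background.
Fact (3) shares the background but with recipient = Sarah; exhaustivity is violated.

3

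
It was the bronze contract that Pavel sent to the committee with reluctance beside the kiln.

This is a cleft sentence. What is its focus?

the bronze contract

In an it-cleft "It was X that/who ...", the clefted constituent X is the focus; the that/who-clause expresses the presupposed open proposition.
Here the focus is "the bronze contract". The backgrounded (presupposed) material includes "Pavel", "to the committee", "beside the kiln" and "with reluctance".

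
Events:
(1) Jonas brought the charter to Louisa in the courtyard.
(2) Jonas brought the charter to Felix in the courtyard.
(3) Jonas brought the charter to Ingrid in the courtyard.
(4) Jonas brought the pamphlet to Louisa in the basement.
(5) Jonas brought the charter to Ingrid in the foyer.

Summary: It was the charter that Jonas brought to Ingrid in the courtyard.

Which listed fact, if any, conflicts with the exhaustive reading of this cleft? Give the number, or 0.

The cleft puts "the charter" in focus and presupposes the open proposition with Jonas as agent and Ingrid as recipient and in the courtyard as setting.
Exhaustivity: the charter is the only thing satisfying that background.
Every other fact differs from the presupposition on some backgrounded slot, so none challenges the exhaustivity.

0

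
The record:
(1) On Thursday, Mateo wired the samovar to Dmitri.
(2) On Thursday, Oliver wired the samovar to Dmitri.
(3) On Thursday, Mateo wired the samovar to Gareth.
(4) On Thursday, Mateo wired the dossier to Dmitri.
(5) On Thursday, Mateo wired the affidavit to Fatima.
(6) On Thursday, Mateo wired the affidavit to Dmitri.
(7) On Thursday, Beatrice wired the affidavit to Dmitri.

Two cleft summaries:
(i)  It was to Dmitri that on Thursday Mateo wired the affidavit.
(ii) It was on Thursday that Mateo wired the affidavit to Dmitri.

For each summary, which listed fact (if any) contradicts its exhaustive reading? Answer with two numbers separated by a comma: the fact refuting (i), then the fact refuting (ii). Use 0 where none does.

Summary (i) focuses "Dmitri" (the recipient); background same agent, thing, setting (Mateo / the affidavit / on Thursday). Fact (5) matches that background with recipient = Fatima — refutes (i).
Summary (ii) focuses "on Thursday" (the setting); background same agent, thing, recipient (Mateo / the affidavit / Dmitri). No fact matches that background with a different setting, so 0.

5, 0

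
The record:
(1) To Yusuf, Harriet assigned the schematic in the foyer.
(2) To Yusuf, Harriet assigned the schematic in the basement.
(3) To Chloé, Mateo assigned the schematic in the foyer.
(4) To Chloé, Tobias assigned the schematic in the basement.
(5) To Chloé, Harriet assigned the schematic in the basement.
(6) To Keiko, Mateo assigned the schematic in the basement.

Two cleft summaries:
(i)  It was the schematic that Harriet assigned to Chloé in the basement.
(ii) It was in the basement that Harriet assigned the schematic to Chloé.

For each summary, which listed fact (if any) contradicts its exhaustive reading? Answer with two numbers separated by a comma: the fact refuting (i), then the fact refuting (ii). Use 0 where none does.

0, 0

Summary (i) focuses "the schematic" (the thing); background Harriet as agent and Chloé as recipient and in the basement as setting. No fact matches that background with a different thing, so 0.
Summary (ii) focuses "in the basement" (the setting); background Harriet as agent and the schematic as thing and Chloé as recipient. No fact matches that background with a different setting, so 0.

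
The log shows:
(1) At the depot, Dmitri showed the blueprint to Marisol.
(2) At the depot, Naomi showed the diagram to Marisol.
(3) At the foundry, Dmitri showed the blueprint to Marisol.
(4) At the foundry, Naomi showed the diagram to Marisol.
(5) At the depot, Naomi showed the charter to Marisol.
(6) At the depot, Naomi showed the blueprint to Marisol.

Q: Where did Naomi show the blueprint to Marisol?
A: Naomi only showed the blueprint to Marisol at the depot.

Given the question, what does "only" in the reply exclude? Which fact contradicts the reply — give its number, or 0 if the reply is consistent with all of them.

0

The question "Where did ...?" targets the setting, so in the reply the focus falls on "at the depot".
So "only" ranges over settings; the rest (Naomi as agent and the blueprint as thing and Marisol as recipient) is presupposed.
No listed fact shares that background with another setting. Nothing contradicts the reply.
(Fact (2) would refute a reading with focus on the thing — but that is not what the question asks.)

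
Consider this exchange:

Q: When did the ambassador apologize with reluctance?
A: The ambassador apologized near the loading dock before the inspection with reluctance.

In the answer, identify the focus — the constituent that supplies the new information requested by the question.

The wh-word "when" asks about the time.
In the answer, "the ambassador" and "with reluctance" are given — repeated from the question.
"near the loading dock" is also new, but it specifies the location, which is not what the question asks about — so it is not the focus.
The constituent filling the time gap is "before the inspection"; that is the focus.

before the inspection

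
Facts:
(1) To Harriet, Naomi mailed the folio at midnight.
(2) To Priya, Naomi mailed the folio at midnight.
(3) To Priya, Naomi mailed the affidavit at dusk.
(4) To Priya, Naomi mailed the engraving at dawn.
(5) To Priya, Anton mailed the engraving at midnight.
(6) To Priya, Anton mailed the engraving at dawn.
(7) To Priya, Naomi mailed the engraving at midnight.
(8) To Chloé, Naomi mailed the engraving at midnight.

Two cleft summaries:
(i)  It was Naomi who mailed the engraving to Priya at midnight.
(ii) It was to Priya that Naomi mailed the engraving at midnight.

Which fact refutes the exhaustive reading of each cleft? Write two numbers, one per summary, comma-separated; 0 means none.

5, 8

(i): focus "Naomi". Looking for same thing, recipient, setting (the engraving / Priya / at midnight) with some other agent — fact (5) has Anton there. Refuted.
(ii): focus "Priya". Looking for same agent, thing, setting (Naomi / the engraving / at midnight) with some other recipient — fact (8) has Chloé there. Refuted.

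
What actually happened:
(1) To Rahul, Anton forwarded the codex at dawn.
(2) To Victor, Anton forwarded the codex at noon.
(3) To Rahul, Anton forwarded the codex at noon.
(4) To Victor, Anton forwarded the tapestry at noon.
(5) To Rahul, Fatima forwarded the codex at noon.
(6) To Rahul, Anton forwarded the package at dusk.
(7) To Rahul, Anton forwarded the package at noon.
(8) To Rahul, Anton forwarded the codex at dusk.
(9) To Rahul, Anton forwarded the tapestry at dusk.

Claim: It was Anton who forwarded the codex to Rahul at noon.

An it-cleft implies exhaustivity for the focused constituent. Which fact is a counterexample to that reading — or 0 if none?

The cleft puts "Anton" in focus and presupposes the open proposition with thing = the codex, recipient = Rahul, setting = at noon.
The exhaustive reading says no other agent fits that background.
Fact (5) shares the background but with agent = Fatima; exhaustivity is violated.

5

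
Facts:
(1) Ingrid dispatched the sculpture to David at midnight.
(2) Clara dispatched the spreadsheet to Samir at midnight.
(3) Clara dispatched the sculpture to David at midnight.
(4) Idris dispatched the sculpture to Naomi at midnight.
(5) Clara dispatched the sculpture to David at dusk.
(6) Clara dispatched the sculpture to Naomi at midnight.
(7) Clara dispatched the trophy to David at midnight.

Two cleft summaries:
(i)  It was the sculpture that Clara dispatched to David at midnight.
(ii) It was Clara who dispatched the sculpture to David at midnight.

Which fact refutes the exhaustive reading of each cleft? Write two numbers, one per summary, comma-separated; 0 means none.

Summary (i) focuses "the sculpture" (the thing); background Clara as agent and David as recipient and at midnight as setting. Fact (7) matches that background with thing = the trophy — refutes (i).
Summary (ii) focuses "Clara" (the agent); background the sculpture as thing and David as recipient and at midnight as setting. Fact (1) matches that background with agent = Ingrid — refutes (ii).

7, 1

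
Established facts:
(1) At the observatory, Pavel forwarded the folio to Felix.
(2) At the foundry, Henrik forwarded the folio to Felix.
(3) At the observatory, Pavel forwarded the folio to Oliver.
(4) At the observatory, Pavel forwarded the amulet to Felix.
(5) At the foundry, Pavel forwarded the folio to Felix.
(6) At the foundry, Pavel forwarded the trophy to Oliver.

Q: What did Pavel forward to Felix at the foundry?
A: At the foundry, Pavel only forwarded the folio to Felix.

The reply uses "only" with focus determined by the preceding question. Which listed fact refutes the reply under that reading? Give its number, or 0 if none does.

0

Answering "What did ...?" puts focus on the thing — here, "the folio".
So "only" ranges over things; the rest (agent = Pavel, recipient = Felix, setting = at the foundry) is presupposed.
No listed fact shares that background with another thing. Nothing contradicts the reply.
(Fact (1) would refute a reading with focus on the setting — but that is not what the question asks.)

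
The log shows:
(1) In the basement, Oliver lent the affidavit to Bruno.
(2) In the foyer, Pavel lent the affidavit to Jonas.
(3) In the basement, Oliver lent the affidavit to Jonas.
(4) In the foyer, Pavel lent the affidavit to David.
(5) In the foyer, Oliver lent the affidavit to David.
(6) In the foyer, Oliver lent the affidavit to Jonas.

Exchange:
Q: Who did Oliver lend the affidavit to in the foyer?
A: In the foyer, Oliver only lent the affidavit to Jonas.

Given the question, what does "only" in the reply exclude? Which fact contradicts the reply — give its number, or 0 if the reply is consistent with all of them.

5

The question "Who did ... to ...?" targets the recipient, so in the reply the focus falls on "Jonas".
So "only" ranges over recipients; the rest (agent = Oliver, thing = the affidavit, setting = in the foyer) is presupposed.
Fact (5) shares the background with a different recipient (David) — counterexample.
(Fact (3) would refute a reading with focus on the setting — but that is not what the question asks.)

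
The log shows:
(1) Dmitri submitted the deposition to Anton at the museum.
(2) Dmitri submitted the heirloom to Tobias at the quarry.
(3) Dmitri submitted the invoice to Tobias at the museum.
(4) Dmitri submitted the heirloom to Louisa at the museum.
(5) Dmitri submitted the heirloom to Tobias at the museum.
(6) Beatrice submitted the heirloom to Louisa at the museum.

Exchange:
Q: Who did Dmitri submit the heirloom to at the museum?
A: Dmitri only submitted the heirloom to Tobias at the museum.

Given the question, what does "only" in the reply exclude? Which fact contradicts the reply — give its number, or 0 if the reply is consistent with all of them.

Answering "Who did ... to ...?" puts focus on the recipient — here, "Tobias".
So "only" ranges over recipients; the rest (agent = Dmitri, thing = the heirloom, setting = at the museum) is presupposed.
Fact (4) shares the background with a different recipient (Louisa) — counterexample.
(Fact (2) would refute a reading with focus on the setting — but that is not what the question asks.)

4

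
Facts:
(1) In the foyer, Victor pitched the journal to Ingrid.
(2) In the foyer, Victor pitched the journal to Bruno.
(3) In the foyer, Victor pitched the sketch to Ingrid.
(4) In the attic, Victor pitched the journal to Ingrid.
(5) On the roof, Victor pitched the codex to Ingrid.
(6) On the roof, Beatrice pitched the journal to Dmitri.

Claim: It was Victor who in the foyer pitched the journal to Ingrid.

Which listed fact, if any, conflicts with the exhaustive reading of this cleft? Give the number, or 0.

The cleft puts "Victor" in focus and presupposes the open proposition with thing = the journal, recipient = Ingrid, setting = in the foyer.
Exhaustivity: Victor is the only agent satisfying that background.
No listed fact matches the background with a different agent. Exhaustivity holds.

0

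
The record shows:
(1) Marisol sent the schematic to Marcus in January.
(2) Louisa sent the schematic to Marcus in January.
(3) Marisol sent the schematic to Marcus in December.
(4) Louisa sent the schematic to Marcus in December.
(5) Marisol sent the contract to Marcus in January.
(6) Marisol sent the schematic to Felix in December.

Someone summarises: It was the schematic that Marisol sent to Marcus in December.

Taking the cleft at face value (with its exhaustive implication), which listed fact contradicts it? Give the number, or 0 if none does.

0

Focus of the cleft: "the schematic" (the thing). Presupposed background: Marisol as agent and Marcus as recipient and in December as setting.
The exhaustive reading says no other thing fits that background.
No listed fact matches the background with a different thing. Exhaustivity holds.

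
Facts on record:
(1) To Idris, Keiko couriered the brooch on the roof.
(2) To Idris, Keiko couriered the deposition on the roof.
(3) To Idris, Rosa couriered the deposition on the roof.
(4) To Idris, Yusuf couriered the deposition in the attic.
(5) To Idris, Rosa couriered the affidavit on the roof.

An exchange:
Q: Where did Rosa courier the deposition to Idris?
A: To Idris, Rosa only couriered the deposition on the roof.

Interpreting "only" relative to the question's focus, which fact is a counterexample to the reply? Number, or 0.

The question "Where did ...?" targets the setting, so in the reply the focus falls on "on the roof".
"Only" then excludes alternative settings while the background — Rosa as agent and the deposition as thing and Idris as recipient — is held fixed.
No fact keeps Rosa as agent and the deposition as thing and Idris as recipient while changing the setting; every other fact differs on something backgrounded. The reply stands.
(Fact (5) would refute a reading with focus on the thing — but that is not what the question asks.)

0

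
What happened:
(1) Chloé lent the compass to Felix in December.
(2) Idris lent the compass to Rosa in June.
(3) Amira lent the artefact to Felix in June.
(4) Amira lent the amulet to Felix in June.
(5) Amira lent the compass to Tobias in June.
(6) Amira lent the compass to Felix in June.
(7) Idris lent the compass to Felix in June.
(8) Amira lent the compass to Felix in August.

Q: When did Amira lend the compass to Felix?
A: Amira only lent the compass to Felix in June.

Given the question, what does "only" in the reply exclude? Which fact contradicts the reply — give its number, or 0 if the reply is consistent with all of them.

The question "When did ...?" targets the setting, so in the reply the focus falls on "in June".
So "only" ranges over settings; the rest (Amira as agent and the compass as thing and Felix as recipient) is presupposed.
Fact (8) keeps Amira as agent and the compass as thing and Felix as recipient but has setting = in August; that refutes the reply.
(Fact (3) would refute a reading with focus on the thing — but that is not what the question asks.)

8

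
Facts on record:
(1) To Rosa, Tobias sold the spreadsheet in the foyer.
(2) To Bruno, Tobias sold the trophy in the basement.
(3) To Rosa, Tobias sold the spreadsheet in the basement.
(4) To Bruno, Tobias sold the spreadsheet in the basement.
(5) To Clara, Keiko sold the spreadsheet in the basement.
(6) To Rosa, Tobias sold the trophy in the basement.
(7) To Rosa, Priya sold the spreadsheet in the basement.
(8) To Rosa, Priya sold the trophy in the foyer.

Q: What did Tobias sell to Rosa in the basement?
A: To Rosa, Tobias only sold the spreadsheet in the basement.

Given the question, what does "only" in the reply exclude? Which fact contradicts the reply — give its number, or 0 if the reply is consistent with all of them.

6

Answering "What did ...?" puts focus on the thing — here, "the spreadsheet".
"Only" then excludes alternative things while the background — agent = Tobias, recipient = Rosa, setting = in the basement — is held fixed.
Fact (6) keeps agent = Tobias, recipient = Rosa, setting = in the basement but has thing = the trophy; that refutes the reply.
(Fact (4) would refute a reading with focus on the recipient — but that is not what the question asks.)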